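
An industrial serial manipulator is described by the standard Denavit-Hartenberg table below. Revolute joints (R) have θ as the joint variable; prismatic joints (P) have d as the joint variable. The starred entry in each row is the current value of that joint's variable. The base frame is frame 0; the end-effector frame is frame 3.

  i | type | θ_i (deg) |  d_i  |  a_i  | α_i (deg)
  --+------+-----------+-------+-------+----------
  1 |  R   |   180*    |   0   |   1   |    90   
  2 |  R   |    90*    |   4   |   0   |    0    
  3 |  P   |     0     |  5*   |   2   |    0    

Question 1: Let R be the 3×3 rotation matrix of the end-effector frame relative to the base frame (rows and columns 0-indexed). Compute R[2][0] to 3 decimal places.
1.000

End-effector x-axis (col 0 of R) = (-0.0000,-0.0000,1.0000)
R[2][0] = 1.0000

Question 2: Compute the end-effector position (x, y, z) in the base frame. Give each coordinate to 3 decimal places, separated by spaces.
-1.000 9.000 2.000

after link 1: o_1 = (-1.0000, 0.0000, 0.0000)
after link 2: o_2 = (-1.0000, 4.0000, 0.0000)
after link 3: o_3 = (-1.0000, 9.0000, 2.0000)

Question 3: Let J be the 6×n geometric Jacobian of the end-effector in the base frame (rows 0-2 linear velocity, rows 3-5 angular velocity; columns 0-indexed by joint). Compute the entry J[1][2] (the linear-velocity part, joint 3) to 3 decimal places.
1.000

prismatic axis z_2 = (0.0000,1.0000,0.0000)
J_v[:, 2] = z_2; J_ω[:, 2] = (0,0,0)
entry J[1][2] = 1.0000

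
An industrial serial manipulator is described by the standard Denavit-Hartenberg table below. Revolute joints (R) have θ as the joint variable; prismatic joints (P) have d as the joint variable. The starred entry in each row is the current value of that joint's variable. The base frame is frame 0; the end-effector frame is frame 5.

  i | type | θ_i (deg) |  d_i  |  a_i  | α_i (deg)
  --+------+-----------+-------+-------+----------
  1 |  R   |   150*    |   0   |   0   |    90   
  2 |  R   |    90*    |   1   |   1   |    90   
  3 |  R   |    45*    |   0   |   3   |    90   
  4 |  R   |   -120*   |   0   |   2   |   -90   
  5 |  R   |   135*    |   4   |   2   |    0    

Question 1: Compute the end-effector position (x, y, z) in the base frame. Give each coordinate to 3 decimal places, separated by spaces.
after link 1: o_1 = (0.0000, 0.0000, 0.0000)
after link 2: o_2 = (0.5000, 0.8660, 1.0000)
after link 3: o_3 = (1.5607, 2.7031, 3.1213)
after link 4: o_4 = (2.7071, 1.2247, 2.4142)
after link 5: o_5 = (5.3532, 4.2575, 4.3637)

5.353 4.257 4.364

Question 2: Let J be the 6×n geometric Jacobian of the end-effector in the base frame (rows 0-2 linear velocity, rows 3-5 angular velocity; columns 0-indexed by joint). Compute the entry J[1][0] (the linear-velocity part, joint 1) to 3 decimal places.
axis z_0 = ẑ; lever o_n−o_0 = (5.3532,4.2575,4.3637)
cross product → J_v[:, 0] = (-4.2575,5.3532,0.0000)
J_ω[:, 0] = z_0
entry J[1][0] = 5.3532

5.353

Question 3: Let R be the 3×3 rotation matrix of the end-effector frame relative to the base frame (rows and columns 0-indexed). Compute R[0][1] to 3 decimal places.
End-effector y-axis (col 1 of R) = (-0.6553,0.0897,0.7500)
R[0][1] = -0.6553

-0.655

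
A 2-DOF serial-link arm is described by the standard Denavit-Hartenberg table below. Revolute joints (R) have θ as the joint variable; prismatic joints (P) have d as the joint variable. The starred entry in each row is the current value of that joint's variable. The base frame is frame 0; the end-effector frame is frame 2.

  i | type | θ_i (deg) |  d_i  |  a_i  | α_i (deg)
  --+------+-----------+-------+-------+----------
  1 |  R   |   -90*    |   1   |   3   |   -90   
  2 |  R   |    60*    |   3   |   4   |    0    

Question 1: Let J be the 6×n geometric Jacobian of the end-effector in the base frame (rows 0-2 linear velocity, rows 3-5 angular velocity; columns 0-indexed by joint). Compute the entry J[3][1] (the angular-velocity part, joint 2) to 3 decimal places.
1.000

axis z_1 = (1.0000,0.0000,0.0000); lever o_n−o_1 = (3.0000,-2.0000,-3.4641)
cross product → J_v[:, 1] = (-0.0000,3.4641,-2.0000)
J_ω[:, 1] = z_1
entry J[3][1] = 1.0000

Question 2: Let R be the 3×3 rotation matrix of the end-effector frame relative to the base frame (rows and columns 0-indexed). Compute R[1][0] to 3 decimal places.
-0.500

End-effector x-axis (col 0 of R) = (0.0000,-0.5000,-0.8660)
R[1][0] = -0.5000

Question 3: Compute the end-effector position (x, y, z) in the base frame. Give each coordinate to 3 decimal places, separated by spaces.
after link 1: o_1 = (0.0000, -3.0000, 1.0000)
after link 2: o_2 = (3.0000, -5.0000, -2.4641)

3.000 -5.000 -2.464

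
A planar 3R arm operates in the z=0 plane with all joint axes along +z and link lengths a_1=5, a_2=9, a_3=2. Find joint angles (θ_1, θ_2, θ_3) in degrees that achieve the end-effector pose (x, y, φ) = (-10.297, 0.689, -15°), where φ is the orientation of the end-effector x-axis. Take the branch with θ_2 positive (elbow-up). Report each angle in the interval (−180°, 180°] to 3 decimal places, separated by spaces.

134.998 59.999 150.002

wrist centre = target − a_3·(cos φ, sin φ) = (-12.2289, 1.2066)
cos θ_2 = (151.0008−5²−9²)/(2·5·9) = 0.5000; θ_2 = 59.9994° (elbow-up)
β = atan2(1.2066,-12.2289) = 174.3648°; ψ = atan2(7.7942,9.5001) = 39.3666°
θ_1 = β − ψ = 134.9982°
θ_3 = φ − θ_1 − θ_2 = 150.0024° (wrapped to (-180°,180°])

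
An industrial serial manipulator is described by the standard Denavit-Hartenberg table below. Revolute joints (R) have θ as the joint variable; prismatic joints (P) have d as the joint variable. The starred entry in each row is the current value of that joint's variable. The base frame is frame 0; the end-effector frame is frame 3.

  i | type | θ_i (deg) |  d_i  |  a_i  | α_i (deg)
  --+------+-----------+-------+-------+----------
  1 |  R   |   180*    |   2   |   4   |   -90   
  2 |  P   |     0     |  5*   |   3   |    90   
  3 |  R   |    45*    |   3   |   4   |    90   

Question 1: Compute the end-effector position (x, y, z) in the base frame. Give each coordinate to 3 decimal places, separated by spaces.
-9.828 -7.828 5.000

after link 1: o_1 = (-4.0000, 0.0000, 2.0000)
after link 2: o_2 = (-7.0000, -5.0000, 2.0000)
after link 3: o_3 = (-9.8284, -7.8284, 5.0000)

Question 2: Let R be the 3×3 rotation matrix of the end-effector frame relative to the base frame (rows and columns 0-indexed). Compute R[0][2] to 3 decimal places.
End-effector z-axis (col 2 of R) = (-0.7071,0.7071,0.0000)
R[0][2] = -0.7071

-0.707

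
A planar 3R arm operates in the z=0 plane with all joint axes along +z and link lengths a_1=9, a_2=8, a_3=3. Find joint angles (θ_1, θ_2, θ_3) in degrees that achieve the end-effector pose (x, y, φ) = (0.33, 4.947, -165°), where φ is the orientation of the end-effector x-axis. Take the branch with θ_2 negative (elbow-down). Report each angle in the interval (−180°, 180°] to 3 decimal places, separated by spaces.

wrist centre = target − a_3·(cos φ, sin φ) = (3.2278, 5.7235)
cos θ_2 = (43.1765−9²−8²)/(2·9·8) = -0.7071; θ_2 = -135.0001° (elbow-down)
β = atan2(5.7235,3.2278) = 60.5789°; ψ = atan2(-5.6568,3.3431) = -59.4173°
θ_1 = β − ψ = 119.9963°
θ_3 = φ − θ_1 − θ_2 = -149.9962° (wrapped to (-180°,180°])

119.996 -135.000 -149.996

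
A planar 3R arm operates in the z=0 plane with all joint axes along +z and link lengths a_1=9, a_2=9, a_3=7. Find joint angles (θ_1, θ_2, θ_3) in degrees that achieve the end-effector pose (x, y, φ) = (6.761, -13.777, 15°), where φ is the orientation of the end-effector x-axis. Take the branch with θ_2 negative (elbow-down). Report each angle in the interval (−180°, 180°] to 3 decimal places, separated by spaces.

wrist centre = target − a_3·(cos φ, sin φ) = (-0.0005, -15.5887)
cos θ_2 = (243.0086−9²−9²)/(2·9·9) = 0.5001; θ_2 = -59.9965° (elbow-down)
β = atan2(-15.5887,-0.0005) = -90.0018°; ψ = atan2(-7.7940,13.5005) = -29.9982°
θ_1 = β − ψ = -60.0035°
θ_3 = φ − θ_1 − θ_2 = 135.0000° (wrapped to (-180°,180°])

-60.004 -59.996 135.000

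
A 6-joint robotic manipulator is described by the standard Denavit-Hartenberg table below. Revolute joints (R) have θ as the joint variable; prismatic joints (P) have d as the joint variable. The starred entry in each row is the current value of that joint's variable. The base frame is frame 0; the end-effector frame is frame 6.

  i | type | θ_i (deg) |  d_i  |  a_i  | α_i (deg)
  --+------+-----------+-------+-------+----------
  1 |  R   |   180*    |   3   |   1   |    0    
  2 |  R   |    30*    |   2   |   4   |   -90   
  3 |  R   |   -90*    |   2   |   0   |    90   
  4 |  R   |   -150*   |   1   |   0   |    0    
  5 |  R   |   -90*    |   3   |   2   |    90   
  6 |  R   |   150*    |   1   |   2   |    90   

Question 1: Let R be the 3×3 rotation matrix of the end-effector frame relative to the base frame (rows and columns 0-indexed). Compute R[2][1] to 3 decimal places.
End-effector y-axis (col 1 of R) = (0.2500,-0.4330,0.8660)
R[2][1] = 0.8660

0.866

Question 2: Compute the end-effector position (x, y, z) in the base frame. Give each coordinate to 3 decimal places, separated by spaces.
1.232 -1.866 5.732

after link 1: o_1 = (-1.0000, 0.0000, 3.0000)
after link 2: o_2 = (-4.4641, -2.0000, 5.0000)
after link 3: o_3 = (-3.4641, -3.7321, 5.0000)
after link 4: o_4 = (-2.5981, -3.2321, 5.0000)
after link 5: o_5 = (0.8660, -3.2321, 4.0000)
after link 6: o_6 = (1.2321, -1.8660, 5.7321)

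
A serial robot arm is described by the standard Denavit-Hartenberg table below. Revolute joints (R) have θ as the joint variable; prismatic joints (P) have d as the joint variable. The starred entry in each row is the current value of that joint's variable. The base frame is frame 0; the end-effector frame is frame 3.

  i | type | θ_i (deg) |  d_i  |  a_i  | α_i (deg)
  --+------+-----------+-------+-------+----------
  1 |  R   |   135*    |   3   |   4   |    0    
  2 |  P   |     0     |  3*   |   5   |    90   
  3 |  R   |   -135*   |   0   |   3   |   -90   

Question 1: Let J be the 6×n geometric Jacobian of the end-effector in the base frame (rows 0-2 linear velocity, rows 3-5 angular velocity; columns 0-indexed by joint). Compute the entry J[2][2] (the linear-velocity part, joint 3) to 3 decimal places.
axis z_2 = (0.7071,0.7071,0.0000); lever o_n−o_2 = (1.5000,-1.5000,-2.1213)
cross product → J_v[:, 2] = (-1.5000,1.5000,-2.1213)
J_ω[:, 2] = z_2
entry J[2][2] = -2.1213

-2.121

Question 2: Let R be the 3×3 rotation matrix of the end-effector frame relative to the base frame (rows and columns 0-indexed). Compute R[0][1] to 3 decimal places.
-0.707

End-effector y-axis (col 1 of R) = (-0.7071,-0.7071,-0.0000)
R[0][1] = -0.7071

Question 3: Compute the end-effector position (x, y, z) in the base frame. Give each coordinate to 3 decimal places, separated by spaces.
-4.864 4.864 3.879

after link 1: o_1 = (-2.8284, 2.8284, 3.0000)
after link 2: o_2 = (-6.3640, 6.3640, 6.0000)
after link 3: o_3 = (-4.8640, 4.8640, 3.8787)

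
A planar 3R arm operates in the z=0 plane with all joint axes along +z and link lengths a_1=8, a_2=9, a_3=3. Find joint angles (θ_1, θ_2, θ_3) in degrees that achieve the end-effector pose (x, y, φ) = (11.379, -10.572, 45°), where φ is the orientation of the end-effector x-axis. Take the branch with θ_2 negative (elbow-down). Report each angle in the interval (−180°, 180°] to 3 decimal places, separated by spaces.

-30.000 -44.999 119.999

wrist centre = target − a_3·(cos φ, sin φ) = (9.2577, -12.6933)
cos θ_2 = (246.8250−8²−9²)/(2·8·9) = 0.7071; θ_2 = -44.9991° (elbow-down)
β = atan2(-12.6933,9.2577) = -53.8954°; ψ = atan2(-6.3639,14.3641) = -23.8953°
θ_1 = β − ψ = -30.0002°
θ_3 = φ − θ_1 − θ_2 = 119.9992° (wrapped to (-180°,180°])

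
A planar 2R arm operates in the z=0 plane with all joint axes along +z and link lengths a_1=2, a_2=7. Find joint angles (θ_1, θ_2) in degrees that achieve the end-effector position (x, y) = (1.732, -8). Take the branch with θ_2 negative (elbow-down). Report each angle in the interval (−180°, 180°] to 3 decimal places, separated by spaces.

cos θ_2 = (66.9998−2²−7²)/(2·2·7) = 0.5000; θ_2 = -60.0004° (elbow-down)
β = atan2(-8.0000,1.7320) = -77.7840°; ψ = atan2(-6.0622,5.5000) = -47.7840°
θ_1 = β − ψ = -30.0000°

-30.000 -60.000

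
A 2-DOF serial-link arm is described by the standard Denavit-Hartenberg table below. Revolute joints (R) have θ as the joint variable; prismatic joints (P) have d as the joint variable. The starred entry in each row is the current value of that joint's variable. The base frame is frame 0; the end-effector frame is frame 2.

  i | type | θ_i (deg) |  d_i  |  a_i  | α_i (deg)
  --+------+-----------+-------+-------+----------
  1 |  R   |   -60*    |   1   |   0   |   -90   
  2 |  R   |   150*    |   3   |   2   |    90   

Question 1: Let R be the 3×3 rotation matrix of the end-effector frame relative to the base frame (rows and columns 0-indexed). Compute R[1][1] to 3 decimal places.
0.500

End-effector y-axis (col 1 of R) = (0.8660,0.5000,0.0000)
R[1][1] = 0.5000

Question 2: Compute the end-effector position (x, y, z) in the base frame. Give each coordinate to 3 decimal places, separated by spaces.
1.732 3.000 0.000

after link 1: o_1 = (0.0000, 0.0000, 1.0000)
after link 2: o_2 = (1.7321, 3.0000, 0.0000)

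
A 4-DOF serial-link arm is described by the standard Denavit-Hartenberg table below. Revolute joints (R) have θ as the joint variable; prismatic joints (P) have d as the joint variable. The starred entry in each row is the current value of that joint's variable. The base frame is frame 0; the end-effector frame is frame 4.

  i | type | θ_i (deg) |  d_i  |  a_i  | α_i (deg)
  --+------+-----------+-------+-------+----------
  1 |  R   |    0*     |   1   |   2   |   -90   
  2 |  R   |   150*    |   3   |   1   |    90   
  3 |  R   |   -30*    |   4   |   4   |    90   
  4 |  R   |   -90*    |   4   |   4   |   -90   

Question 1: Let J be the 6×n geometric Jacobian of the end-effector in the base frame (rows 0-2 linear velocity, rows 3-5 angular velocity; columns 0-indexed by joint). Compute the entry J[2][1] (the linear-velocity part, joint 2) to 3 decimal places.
2.134

axis z_1 = (0.0000,1.0000,0.0000); lever o_n−o_1 = (-2.1340,-2.4641,-1.2321)
cross product → J_v[:, 1] = (-1.2321,-0.0000,2.1340)
J_ω[:, 1] = z_1
entry J[2][1] = 2.1340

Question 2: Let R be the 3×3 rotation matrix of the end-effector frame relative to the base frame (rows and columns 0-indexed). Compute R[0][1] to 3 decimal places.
End-effector y-axis (col 1 of R) = (-0.4330,0.8660,-0.2500)
R[0][1] = -0.4330

-0.433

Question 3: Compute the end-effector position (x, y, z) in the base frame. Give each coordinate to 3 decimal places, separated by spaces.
after link 1: o_1 = (2.0000, 0.0000, 1.0000)
after link 2: o_2 = (1.1340, 3.0000, 0.5000)
after link 3: o_3 = (0.1340, 1.0000, -4.6962)
after link 4: o_4 = (-0.1340, -2.4641, -0.2321)

-0.134 -2.464 -0.232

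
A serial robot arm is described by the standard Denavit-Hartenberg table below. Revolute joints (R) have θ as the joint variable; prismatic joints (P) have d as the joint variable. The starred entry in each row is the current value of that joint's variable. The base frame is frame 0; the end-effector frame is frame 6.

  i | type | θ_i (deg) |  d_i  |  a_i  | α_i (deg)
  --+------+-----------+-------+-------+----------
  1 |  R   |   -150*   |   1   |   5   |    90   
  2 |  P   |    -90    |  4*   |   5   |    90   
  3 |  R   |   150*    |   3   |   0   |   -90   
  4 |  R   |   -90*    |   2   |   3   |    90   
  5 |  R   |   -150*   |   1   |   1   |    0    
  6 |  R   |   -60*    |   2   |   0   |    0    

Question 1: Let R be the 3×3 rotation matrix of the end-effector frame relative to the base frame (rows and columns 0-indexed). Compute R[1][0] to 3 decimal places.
End-effector x-axis (col 0 of R) = (-0.5335,-0.8080,0.2500)
R[1][0] = -0.8080

-0.808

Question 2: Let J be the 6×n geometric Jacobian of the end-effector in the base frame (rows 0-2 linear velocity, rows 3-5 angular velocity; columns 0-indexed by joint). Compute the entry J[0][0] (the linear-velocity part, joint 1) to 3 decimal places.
axis z_0 = ẑ; lever o_n−o_0 = (-0.4845,1.1071,-5.8481)
cross product → J_v[:, 0] = (-1.1071,-0.4845,0.0000)
J_ω[:, 0] = z_0
entry J[0][0] = -1.1071

-1.107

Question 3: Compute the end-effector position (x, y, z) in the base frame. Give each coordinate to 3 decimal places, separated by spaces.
after link 1: o_1 = (-4.3301, -2.5000, 1.0000)
after link 2: o_2 = (-6.3301, 0.9641, -4.0000)
after link 3: o_3 = (-3.7321, 2.4641, -4.0000)
after link 4: o_4 = (-0.2679, 2.4641, -3.0000)
after link 5: o_5 = (-0.9845, 1.9731, -4.1160)
after link 6: o_6 = (-0.4845, 1.1071, -5.8481)

-0.484 1.107 -5.848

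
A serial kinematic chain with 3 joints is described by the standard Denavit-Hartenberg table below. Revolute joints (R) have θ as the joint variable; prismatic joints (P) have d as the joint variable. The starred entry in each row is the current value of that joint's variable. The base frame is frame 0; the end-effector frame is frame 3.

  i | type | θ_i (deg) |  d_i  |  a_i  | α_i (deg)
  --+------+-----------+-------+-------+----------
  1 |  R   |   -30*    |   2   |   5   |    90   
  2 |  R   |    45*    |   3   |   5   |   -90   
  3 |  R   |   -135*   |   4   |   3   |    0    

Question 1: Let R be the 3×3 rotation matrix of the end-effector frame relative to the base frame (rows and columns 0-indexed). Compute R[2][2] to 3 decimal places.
0.707

End-effector z-axis (col 2 of R) = (-0.6124,0.3536,0.7071)
R[2][2] = 0.7071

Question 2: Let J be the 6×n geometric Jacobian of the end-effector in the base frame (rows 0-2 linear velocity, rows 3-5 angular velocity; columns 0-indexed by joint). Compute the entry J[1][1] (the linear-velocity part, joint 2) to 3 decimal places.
2.432

axis z_1 = (-0.5000,-0.8660,0.0000); lever o_n−o_1 = (-3.2473,-4.0387,4.8640)
cross product → J_v[:, 1] = (-4.2123,2.4320,-0.7929)
J_ω[:, 1] = z_1
entry J[1][1] = 2.4320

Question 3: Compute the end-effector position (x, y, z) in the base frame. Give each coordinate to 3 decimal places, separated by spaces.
after link 1: o_1 = (4.3301, -2.5000, 2.0000)
after link 2: o_2 = (5.8920, -6.8658, 5.5355)
after link 3: o_3 = (1.0828, -6.5387, 6.8640)

1.083 -6.539 6.864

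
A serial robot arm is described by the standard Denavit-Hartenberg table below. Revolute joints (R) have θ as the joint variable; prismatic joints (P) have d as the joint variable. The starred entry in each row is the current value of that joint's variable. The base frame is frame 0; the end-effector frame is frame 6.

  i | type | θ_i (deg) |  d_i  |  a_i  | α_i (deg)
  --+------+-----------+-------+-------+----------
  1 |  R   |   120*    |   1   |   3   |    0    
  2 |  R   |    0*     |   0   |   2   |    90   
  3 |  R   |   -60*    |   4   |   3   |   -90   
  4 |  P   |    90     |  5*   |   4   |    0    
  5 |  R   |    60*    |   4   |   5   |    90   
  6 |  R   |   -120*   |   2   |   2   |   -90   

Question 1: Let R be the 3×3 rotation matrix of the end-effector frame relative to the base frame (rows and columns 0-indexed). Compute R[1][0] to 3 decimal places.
End-effector x-axis (col 0 of R) = (0.4833,-0.3370,-0.8080)
R[1][0] = -0.3370

-0.337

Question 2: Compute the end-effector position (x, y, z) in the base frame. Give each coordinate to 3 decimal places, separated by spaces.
after link 1: o_1 = (-1.5000, 2.5981, 1.0000)
after link 2: o_2 = (-2.5000, 4.3301, 1.0000)
after link 3: o_3 = (0.2141, 7.6292, -1.5981)
after link 4: o_4 = (-5.4151, 9.3792, 0.9019)
after link 5: o_5 = (-8.2296, 9.2542, 6.6519)
after link 6: o_6 = (-9.0131, 8.1471, 4.1699)

-9.013 8.147 4.170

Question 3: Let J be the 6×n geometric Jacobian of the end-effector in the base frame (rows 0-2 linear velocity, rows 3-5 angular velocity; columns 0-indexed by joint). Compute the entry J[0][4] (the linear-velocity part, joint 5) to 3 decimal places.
3.067

axis z_4 = (-0.4330,0.7500,0.5000); lever o_n−o_4 = (-3.5981,-1.2321,3.2679)
cross product → J_v[:, 4] = (3.0670,-0.3840,3.2321)
J_ω[:, 4] = z_4
entry J[0][4] = 3.0670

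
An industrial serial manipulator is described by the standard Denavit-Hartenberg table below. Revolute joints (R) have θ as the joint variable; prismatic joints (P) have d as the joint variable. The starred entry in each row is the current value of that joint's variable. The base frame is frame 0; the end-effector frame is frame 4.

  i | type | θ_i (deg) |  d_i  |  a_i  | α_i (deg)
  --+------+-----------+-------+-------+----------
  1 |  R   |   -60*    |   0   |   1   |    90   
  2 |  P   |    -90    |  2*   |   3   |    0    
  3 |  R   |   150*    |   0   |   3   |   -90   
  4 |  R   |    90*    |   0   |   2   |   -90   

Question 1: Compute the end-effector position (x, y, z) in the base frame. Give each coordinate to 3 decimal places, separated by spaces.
after link 1: o_1 = (0.5000, -0.8660, 0.0000)
after link 2: o_2 = (-1.2321, -1.8660, -3.0000)
after link 3: o_3 = (-0.4821, -3.1651, -0.4019)
after link 4: o_4 = (1.2500, -2.1651, -0.4019)

1.250 -2.165 -0.402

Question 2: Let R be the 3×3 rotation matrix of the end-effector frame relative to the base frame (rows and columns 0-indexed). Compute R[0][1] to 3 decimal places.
End-effector y-axis (col 1 of R) = (0.4330,-0.7500,-0.5000)
R[0][1] = 0.4330

0.433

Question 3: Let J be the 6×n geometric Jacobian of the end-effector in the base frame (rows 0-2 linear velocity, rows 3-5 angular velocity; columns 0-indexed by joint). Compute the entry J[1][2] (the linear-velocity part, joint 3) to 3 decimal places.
2.250

axis z_2 = (-0.8660,-0.5000,0.0000); lever o_n−o_2 = (2.4821,-0.2990,2.5981)
cross product → J_v[:, 2] = (-1.2990,2.2500,1.5000)
J_ω[:, 2] = z_2
entry J[1][2] = 2.2500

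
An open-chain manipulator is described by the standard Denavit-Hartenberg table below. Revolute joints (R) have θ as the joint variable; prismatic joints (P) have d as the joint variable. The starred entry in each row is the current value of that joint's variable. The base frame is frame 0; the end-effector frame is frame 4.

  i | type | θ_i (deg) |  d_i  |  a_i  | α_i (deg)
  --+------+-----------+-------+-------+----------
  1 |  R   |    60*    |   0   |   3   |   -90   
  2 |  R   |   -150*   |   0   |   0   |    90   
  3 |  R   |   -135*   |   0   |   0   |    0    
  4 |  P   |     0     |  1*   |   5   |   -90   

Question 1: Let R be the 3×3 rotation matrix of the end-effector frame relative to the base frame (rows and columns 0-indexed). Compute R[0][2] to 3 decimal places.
0.306

End-effector z-axis (col 2 of R) = (0.3062,-0.8839,0.3536)
R[0][2] = 0.3062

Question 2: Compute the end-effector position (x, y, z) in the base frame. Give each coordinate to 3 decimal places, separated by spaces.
after link 1: o_1 = (1.5000, 2.5981, 0.0000)
after link 2: o_2 = (1.5000, 2.5981, 0.0000)
after link 3: o_3 = (1.5000, 2.5981, 0.0000)
after link 4: o_4 = (5.8428, 3.0489, -2.6338)

5.843 3.049 -2.634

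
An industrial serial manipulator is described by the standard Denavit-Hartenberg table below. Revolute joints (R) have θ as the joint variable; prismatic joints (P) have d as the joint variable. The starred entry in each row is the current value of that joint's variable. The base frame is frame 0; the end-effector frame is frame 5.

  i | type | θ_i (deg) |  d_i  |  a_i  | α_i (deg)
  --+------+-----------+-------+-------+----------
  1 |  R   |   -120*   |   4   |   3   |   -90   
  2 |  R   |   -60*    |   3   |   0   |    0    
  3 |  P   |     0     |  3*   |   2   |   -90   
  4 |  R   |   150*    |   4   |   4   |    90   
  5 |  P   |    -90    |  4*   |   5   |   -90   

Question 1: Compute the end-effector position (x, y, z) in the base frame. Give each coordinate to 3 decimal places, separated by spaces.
-0.737 -2.348 4.964

after link 1: o_1 = (-1.5000, -2.5981, 4.0000)
after link 2: o_2 = (1.0981, -4.0981, 4.0000)
after link 3: o_3 = (3.1962, -6.4641, 5.7321)
after link 4: o_4 = (0.5981, -6.9641, 0.7321)
after link 5: o_5 = (-0.7369, -2.3481, 4.9641)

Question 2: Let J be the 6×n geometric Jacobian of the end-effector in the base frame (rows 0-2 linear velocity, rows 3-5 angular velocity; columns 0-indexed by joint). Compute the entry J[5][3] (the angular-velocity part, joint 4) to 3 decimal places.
axis z_3 = (-0.4330,-0.7500,-0.5000); lever o_n−o_3 = (-3.9330,4.1160,-0.7679)
cross product → J_v[:, 3] = (2.6340,1.6340,-4.7321)
J_ω[:, 3] = z_3
entry J[5][3] = -0.5000

-0.500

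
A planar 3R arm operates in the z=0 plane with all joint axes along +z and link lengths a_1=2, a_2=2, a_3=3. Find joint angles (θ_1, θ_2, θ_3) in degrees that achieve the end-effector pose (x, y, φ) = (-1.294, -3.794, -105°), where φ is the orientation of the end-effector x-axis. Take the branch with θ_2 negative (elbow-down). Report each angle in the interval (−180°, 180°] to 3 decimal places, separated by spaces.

-45.000 -150.010 90.010

wrist centre = target − a_3·(cos φ, sin φ) = (-0.5175, -0.8962)
cos θ_2 = (1.0711−2²−2²)/(2·2·2) = -0.8661; θ_2 = -150.0105° (elbow-down)
β = atan2(-0.8962,-0.5175) = -120.0052°; ψ = atan2(-0.9997,0.2678) = -75.0052°
θ_1 = β − ψ = -45.0000°
θ_3 = φ − θ_1 − θ_2 = 90.0104° (wrapped to (-180°,180°])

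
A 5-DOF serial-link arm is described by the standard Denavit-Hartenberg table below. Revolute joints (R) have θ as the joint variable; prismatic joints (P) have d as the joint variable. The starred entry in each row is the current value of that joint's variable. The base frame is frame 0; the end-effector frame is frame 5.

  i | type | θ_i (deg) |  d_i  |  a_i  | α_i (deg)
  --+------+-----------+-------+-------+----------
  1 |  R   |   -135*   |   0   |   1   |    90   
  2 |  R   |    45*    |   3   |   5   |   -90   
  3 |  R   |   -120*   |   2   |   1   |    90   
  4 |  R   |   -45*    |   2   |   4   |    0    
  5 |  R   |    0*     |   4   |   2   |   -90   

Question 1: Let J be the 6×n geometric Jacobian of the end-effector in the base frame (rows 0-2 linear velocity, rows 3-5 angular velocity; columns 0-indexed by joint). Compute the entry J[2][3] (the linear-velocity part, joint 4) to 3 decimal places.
1.500

axis z_3 = (0.7866,0.0795,-0.6124); lever o_n−o_3 = (1.0607,2.0142,-8.1742)
cross product → J_v[:, 3] = (0.5839,5.7801,1.5000)
J_ω[:, 3] = z_3
entry J[2][3] = 1.5000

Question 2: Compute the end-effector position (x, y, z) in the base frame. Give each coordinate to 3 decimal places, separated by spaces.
after link 1: o_1 = (-0.7071, -0.7071, 0.0000)
after link 2: o_2 = (-5.3284, -1.0858, 3.5355)
after link 3: o_3 = (-4.6908, 0.7766, 4.5962)
after link 4: o_4 = (-5.5568, 1.9604, 0.3714)
after link 5: o_5 = (-3.6301, 2.7908, -3.5780)

-3.630 2.791 -3.578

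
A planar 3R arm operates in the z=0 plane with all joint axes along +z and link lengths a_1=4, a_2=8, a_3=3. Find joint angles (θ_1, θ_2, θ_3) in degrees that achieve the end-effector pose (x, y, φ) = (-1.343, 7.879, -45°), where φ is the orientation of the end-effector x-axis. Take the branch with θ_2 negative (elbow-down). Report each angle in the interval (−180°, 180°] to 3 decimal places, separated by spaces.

149.995 -59.992 -135.003

wrist centre = target − a_3·(cos φ, sin φ) = (-3.4643, 10.0003)
cos θ_2 = (112.0079−4²−8²)/(2·4·8) = 0.5001; θ_2 = -59.9918° (elbow-down)
β = atan2(10.0003,-3.4643) = 109.1072°; ψ = atan2(-6.9276,8.0010) = -40.8875°
θ_1 = β − ψ = 149.9947°
θ_3 = φ − θ_1 − θ_2 = -135.0029° (wrapped to (-180°,180°])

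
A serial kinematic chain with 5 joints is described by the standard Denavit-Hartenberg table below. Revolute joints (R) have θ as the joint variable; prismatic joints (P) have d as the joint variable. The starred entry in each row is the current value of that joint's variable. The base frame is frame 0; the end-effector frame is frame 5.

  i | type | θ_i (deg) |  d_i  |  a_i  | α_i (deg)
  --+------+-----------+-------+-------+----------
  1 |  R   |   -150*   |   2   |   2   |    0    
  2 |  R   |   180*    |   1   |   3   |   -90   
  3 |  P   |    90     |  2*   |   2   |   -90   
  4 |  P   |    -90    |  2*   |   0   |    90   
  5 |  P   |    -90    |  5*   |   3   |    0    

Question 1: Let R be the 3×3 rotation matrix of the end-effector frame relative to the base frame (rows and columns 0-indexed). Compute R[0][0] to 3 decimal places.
End-effector x-axis (col 0 of R) = (0.8660,0.5000,0.0000)
R[0][0] = 0.8660

0.866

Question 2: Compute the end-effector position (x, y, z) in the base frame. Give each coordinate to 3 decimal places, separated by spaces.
after link 1: o_1 = (-1.7321, -1.0000, 2.0000)
after link 2: o_2 = (0.8660, 0.5000, 3.0000)
after link 3: o_3 = (-0.1340, 2.2321, 1.0000)
after link 4: o_4 = (-1.8660, 1.2321, 1.0000)
after link 5: o_5 = (0.7321, 2.7321, 6.0000)

0.732 2.732 6.000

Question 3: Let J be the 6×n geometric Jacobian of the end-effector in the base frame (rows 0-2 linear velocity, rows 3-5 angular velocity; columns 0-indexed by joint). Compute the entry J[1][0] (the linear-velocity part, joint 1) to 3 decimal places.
axis z_0 = ẑ; lever o_n−o_0 = (0.7321,2.7321,6.0000)
cross product → J_v[:, 0] = (-2.7321,0.7321,0.0000)
J_ω[:, 0] = z_0
entry J[1][0] = 0.7321

0.732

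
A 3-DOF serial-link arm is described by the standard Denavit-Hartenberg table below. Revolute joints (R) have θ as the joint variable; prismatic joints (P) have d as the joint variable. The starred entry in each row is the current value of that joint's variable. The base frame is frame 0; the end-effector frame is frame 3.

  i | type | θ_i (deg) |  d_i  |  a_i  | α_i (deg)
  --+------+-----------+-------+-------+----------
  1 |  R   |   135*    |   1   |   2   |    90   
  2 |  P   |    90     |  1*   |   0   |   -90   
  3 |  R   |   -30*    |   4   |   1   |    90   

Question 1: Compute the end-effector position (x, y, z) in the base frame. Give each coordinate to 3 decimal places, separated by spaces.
2.475 -0.354 1.866

after link 1: o_1 = (-1.4142, 1.4142, 1.0000)
after link 2: o_2 = (-0.7071, 2.1213, 1.0000)
after link 3: o_3 = (2.4749, -0.3536, 1.8660)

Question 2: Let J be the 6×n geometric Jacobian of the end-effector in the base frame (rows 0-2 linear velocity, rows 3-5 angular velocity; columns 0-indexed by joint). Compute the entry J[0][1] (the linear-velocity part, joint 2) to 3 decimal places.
0.707

prismatic axis z_1 = (0.7071,0.7071,0.0000)
J_v[:, 1] = z_1; J_ω[:, 1] = (0,0,0)
entry J[0][1] = 0.7071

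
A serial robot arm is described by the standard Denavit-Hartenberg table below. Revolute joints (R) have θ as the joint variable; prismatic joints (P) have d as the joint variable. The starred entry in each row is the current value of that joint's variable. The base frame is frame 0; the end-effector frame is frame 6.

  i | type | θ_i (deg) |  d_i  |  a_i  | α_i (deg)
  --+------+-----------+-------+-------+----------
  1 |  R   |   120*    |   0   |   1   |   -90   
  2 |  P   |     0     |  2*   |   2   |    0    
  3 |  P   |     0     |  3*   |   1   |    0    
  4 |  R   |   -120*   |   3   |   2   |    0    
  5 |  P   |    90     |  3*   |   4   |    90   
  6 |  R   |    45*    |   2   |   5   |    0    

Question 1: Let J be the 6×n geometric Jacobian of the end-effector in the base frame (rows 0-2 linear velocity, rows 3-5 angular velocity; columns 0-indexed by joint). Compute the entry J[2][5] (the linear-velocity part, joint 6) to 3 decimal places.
axis z_5 = (0.2500,-0.4330,0.8660); lever o_n−o_5 = (-4.0928,0.0179,3.4998)
cross product → J_v[:, 5] = (-1.5309,-4.4194,-1.7678)
J_ω[:, 5] = z_5
entry J[2][5] = -1.7678

-1.768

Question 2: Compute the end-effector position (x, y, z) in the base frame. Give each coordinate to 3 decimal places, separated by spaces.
after link 1: o_1 = (-0.5000, 0.8660, 0.0000)
after link 2: o_2 = (-3.2321, 1.5981, 0.0000)
after link 3: o_3 = (-6.3301, 0.9641, 0.0000)
after link 4: o_4 = (-8.4282, -1.4019, 1.7321)
after link 5: o_5 = (-12.7583, 0.0981, 3.7321)
after link 6: o_6 = (-16.8511, 0.1159, 7.2319)

-16.851 0.116 7.232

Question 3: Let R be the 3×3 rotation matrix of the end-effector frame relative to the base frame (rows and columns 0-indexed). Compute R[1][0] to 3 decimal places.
End-effector x-axis (col 0 of R) = (-0.9186,0.1768,0.3536)
R[1][0] = 0.1768

0.177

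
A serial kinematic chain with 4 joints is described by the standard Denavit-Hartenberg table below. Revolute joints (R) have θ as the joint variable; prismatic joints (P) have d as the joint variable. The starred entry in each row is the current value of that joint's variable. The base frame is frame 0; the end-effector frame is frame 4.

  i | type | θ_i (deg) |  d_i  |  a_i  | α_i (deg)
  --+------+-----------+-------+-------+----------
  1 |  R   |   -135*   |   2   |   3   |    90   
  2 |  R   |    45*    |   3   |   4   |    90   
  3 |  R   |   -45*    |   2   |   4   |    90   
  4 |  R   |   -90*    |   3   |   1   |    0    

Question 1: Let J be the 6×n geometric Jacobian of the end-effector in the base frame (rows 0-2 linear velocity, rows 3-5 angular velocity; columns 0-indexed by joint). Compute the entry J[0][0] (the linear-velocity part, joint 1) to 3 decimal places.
axis z_0 = ẑ; lever o_n−o_0 = (-3.5962,-6.3536,4.6213)
cross product → J_v[:, 0] = (6.3536,-3.5962,0.0000)
J_ω[:, 0] = z_0
entry J[0][0] = 6.3536

6.354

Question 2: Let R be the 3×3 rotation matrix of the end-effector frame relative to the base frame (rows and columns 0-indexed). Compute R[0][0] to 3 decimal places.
0.500

End-effector x-axis (col 0 of R) = (0.5000,0.5000,0.7071)
R[0][0] = 0.5000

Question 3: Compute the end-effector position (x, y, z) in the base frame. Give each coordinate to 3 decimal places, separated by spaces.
after link 1: o_1 = (-2.1213, -2.1213, 2.0000)
after link 2: o_2 = (-6.2426, -2.0000, 4.8284)
after link 3: o_3 = (-6.6569, -6.4142, 5.4142)
after link 4: o_4 = (-3.5962, -6.3536, 4.6213)

-3.596 -6.354 4.621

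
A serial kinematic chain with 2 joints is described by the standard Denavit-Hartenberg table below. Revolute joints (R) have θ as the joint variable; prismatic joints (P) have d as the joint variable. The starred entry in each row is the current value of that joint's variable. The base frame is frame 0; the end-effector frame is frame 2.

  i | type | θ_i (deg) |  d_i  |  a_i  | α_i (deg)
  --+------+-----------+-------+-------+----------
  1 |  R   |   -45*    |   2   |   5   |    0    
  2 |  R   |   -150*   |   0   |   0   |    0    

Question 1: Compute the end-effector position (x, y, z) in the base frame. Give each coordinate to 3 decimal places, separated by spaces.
after link 1: o_1 = (3.5355, -3.5355, 2.0000)
after link 2: o_2 = (3.5355, -3.5355, 2.0000)

3.536 -3.536 2.000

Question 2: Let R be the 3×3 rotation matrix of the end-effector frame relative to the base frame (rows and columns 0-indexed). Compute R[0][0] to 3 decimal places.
End-effector x-axis (col 0 of R) = (-0.9659,0.2588,0.0000)
R[0][0] = -0.9659

-0.966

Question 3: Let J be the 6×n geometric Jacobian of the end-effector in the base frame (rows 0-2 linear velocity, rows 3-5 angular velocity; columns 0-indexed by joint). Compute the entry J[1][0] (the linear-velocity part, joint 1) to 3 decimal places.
axis z_0 = ẑ; lever o_n−o_0 = (3.5355,-3.5355,2.0000)
cross product → J_v[:, 0] = (3.5355,3.5355,-0.0000)
J_ω[:, 0] = z_0
entry J[1][0] = 3.5355

3.536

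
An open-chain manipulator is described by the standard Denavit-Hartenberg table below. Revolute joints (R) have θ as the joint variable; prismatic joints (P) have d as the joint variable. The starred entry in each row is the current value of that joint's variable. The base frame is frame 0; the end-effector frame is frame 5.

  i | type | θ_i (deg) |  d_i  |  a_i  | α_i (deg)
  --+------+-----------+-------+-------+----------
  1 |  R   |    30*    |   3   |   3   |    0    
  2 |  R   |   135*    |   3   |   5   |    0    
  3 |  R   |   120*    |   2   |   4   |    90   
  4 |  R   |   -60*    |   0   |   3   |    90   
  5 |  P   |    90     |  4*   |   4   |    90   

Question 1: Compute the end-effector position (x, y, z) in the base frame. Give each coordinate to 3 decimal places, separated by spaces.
after link 1: o_1 = (2.5981, 1.5000, 3.0000)
after link 2: o_2 = (-2.2316, 2.7941, 6.0000)
after link 3: o_3 = (-1.1963, -1.0696, 8.0000)
after link 4: o_4 = (-0.8080, -2.5185, 5.4019)
after link 5: o_5 = (-5.5683, -0.2077, 3.4019)

-5.568 -0.208 3.402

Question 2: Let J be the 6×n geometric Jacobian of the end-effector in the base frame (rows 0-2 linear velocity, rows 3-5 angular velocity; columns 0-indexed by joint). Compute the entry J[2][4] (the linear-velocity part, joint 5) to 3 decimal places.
prismatic axis z_4 = (-0.2241,0.8365,-0.5000)
J_v[:, 4] = z_4; J_ω[:, 4] = (0,0,0)
entry J[2][4] = -0.5000

-0.500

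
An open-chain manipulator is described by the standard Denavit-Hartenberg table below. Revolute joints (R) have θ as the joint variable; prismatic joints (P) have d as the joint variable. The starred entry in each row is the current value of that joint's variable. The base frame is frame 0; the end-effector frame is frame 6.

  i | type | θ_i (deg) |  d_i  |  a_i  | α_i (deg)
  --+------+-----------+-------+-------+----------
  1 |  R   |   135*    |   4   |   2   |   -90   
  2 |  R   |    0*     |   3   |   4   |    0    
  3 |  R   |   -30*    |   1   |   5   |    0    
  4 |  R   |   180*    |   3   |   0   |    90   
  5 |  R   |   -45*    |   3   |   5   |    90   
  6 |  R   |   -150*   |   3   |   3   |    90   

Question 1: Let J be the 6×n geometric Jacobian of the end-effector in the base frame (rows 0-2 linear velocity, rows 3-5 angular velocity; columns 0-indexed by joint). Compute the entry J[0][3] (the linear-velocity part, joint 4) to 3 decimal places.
0.769

axis z_3 = (-0.7071,-0.7071,0.0000); lever o_n−o_3 = (-0.2097,1.3689,-1.0876)
cross product → J_v[:, 3] = (0.7690,-0.7690,-1.1162)
J_ω[:, 3] = z_3
entry J[0][3] = 0.7690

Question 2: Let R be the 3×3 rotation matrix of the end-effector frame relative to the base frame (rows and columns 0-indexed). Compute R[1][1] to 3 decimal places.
End-effector y-axis (col 1 of R) = (0.0670,0.9330,0.3536)
R[1][1] = 0.9330

0.933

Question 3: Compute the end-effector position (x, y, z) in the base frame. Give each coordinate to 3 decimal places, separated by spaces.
-10.343 5.845 5.412

after link 1: o_1 = (-1.4142, 1.4142, 4.0000)
after link 2: o_2 = (-6.3640, 2.1213, 4.0000)
after link 3: o_3 = (-10.1329, 4.4761, 6.5000)
after link 4: o_4 = (-12.2543, 2.3548, 6.5000)
after link 5: o_5 = (-8.6498, 3.7504, 2.1342)
after link 6: o_6 = (-10.3426, 5.8450, 5.4124)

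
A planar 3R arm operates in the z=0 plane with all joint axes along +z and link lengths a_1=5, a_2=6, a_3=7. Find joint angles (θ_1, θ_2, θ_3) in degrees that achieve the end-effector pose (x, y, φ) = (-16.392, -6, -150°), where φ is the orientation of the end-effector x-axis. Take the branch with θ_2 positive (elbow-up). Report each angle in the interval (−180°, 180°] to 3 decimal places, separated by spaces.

177.203 30.012 2.785

wrist centre = target − a_3·(cos φ, sin φ) = (-10.3298, -2.5000)
cos θ_2 = (112.9552−5²−6²)/(2·5·6) = 0.8659; θ_2 = 30.0120° (elbow-up)
β = atan2(-2.5000,-10.3298) = -166.3950°; ψ = atan2(3.0011,10.1955) = 16.4020°
θ_1 = β − ψ = -182.7970°
θ_3 = φ − θ_1 − θ_2 = 2.7850° (wrapped to (-180°,180°])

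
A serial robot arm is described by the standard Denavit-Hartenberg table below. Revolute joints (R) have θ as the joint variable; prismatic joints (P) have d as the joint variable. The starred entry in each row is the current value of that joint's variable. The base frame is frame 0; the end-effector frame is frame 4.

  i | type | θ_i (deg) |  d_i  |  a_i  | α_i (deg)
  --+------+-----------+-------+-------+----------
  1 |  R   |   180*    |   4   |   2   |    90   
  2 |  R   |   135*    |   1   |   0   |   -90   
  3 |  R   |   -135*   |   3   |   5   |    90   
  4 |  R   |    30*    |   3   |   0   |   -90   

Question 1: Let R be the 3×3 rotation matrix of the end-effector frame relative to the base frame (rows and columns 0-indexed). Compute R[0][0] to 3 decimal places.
-0.079

End-effector x-axis (col 0 of R) = (-0.0795,0.6124,-0.7866)
R[0][0] = -0.0795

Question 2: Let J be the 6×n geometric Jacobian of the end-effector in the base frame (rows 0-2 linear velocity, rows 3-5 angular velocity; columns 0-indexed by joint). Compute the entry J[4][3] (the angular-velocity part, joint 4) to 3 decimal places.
axis z_3 = (-0.5000,-0.7071,-0.5000); lever o_n−o_3 = (-1.5000,-2.1213,-1.5000)
cross product → J_v[:, 3] = (0.0000,-0.0000,0.0000)
J_ω[:, 3] = z_3
entry J[4][3] = -0.7071

-0.707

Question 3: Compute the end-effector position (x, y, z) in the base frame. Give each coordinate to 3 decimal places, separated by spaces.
after link 1: o_1 = (-2.0000, 0.0000, 4.0000)
after link 2: o_2 = (-2.0000, 1.0000, 4.0000)
after link 3: o_3 = (-2.3787, 4.5355, -0.6213)
after link 4: o_4 = (-3.8787, 2.4142, -2.1213)

-3.879 2.414 -2.121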